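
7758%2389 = 591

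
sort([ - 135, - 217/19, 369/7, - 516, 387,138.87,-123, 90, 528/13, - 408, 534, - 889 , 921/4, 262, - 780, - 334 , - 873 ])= [-889,-873, - 780, - 516, - 408,-334 , - 135, - 123,-217/19, 528/13, 369/7, 90,138.87, 921/4, 262,387, 534] 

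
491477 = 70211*7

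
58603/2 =58603/2 = 29301.50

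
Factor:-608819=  - 608819^1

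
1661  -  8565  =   - 6904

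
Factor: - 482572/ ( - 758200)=541/850 =2^( - 1 )* 5^ ( -2 )*17^( - 1 )*541^1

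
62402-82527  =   - 20125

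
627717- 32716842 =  - 32089125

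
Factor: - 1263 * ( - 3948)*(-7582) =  -2^3 * 3^2*7^1 * 17^1 * 47^1*223^1*421^1 = - 37806308568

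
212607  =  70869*3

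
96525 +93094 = 189619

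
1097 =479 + 618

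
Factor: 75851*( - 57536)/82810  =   - 2182081568/41405 = -  2^5*5^( - 1)*7^( - 2)*13^(-2)*29^1*31^1* 101^1*751^1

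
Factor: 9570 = 2^1*3^1*5^1*11^1*29^1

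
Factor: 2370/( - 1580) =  - 2^( - 1 )*3^1 = -3/2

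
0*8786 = 0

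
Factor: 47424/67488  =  26/37 = 2^1 * 13^1*37^( - 1 ) 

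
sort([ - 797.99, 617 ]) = [ - 797.99, 617]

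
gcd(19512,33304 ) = 8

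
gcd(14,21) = 7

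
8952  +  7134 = 16086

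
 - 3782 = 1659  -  5441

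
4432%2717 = 1715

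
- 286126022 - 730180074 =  - 1016306096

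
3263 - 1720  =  1543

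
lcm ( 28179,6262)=56358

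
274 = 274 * 1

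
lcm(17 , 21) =357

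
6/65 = 6/65=0.09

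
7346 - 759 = 6587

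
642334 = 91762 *7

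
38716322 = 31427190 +7289132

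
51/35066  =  51/35066 = 0.00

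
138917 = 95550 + 43367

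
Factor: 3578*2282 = 8164996 = 2^2 * 7^1*163^1*1789^1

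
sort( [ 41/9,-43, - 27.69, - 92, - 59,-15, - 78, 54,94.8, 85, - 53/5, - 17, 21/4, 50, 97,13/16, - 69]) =[ - 92, - 78, - 69,  -  59, - 43, - 27.69, - 17,-15, - 53/5, 13/16, 41/9,21/4, 50, 54, 85,94.8,97]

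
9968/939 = 9968/939= 10.62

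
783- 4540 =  - 3757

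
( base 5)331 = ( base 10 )91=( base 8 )133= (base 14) 67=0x5b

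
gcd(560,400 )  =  80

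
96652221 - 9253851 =87398370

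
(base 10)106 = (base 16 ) 6a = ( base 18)5G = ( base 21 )51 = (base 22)4i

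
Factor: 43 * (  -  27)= - 1161 = - 3^3 * 43^1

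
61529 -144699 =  - 83170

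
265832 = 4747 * 56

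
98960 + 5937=104897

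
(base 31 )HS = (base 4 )20223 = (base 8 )1053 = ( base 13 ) 339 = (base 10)555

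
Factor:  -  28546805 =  - 5^1*7^1*815623^1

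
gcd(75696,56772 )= 18924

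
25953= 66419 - 40466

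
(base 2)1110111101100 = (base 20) j30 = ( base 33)714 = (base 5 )221120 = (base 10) 7660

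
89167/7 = 12738 + 1/7 = 12738.14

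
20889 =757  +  20132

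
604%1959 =604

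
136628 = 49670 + 86958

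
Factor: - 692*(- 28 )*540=2^6*3^3*5^1* 7^1*173^1= 10463040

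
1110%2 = 0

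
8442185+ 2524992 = 10967177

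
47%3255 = 47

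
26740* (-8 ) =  - 213920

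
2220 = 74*30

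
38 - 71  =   - 33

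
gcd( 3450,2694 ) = 6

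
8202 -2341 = 5861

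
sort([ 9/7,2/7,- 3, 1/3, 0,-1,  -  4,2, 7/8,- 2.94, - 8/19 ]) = [  -  4, - 3, - 2.94, -1,  -  8/19, 0,2/7, 1/3, 7/8 , 9/7,  2]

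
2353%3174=2353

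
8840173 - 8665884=174289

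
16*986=15776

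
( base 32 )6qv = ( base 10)7007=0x1b5f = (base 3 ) 100121112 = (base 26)A9D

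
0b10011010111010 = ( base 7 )40622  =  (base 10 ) 9914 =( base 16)26BA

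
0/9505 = 0 = 0.00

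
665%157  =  37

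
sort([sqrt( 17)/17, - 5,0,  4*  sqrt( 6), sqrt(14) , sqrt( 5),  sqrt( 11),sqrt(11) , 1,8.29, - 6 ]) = [-6,  -  5, 0,sqrt( 17 ) /17,1,sqrt( 5), sqrt( 11),sqrt( 11), sqrt(14), 8.29,4*sqrt( 6) ] 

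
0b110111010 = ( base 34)D0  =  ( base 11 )372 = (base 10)442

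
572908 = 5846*98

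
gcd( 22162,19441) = 1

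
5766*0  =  0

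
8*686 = 5488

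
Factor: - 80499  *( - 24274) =1954032726 = 2^1*3^1*53^1 * 229^1*26833^1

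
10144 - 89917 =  - 79773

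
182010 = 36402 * 5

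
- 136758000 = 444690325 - 581448325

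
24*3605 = 86520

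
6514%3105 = 304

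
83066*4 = 332264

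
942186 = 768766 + 173420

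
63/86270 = 63/86270 = 0.00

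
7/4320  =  7/4320 = 0.00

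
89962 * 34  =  3058708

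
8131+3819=11950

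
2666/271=9 + 227/271 = 9.84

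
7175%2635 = 1905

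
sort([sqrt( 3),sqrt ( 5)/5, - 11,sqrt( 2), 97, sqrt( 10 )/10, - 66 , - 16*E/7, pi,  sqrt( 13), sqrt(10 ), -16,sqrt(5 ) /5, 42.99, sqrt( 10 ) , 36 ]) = [ - 66, - 16, - 11, - 16*E/7,sqrt(10 ) /10, sqrt( 5 ) /5,sqrt( 5)/5, sqrt( 2 ), sqrt( 3),pi, sqrt( 10), sqrt( 10),sqrt( 13 ), 36, 42.99,97 ]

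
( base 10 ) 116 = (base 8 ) 164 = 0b1110100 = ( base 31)3n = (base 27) 48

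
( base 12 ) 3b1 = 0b1000110101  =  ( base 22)13f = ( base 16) 235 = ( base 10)565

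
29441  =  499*59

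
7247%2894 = 1459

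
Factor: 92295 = 3^2 *5^1 * 7^1*293^1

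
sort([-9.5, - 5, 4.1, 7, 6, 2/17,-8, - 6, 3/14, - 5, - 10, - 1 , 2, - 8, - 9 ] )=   [ - 10, - 9.5, - 9, - 8, - 8, - 6,- 5, - 5, - 1,2/17, 3/14, 2,4.1,6, 7]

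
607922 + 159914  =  767836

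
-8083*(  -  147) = 1188201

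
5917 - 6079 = - 162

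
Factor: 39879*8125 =3^3*5^4*7^1*13^1*211^1 = 324016875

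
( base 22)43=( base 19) 4F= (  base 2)1011011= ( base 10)91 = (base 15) 61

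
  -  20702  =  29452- 50154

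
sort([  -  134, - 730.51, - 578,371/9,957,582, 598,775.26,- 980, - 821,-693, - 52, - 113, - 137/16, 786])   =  [ - 980, - 821,-730.51 ,- 693,-578 , - 134, - 113, -52, - 137/16, 371/9, 582, 598, 775.26, 786, 957] 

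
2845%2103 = 742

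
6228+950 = 7178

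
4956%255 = 111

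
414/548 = 207/274 = 0.76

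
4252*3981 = 16927212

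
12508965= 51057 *245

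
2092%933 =226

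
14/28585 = 14/28585=0.00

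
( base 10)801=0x321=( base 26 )14L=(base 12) 569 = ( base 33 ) o9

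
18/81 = 2/9 = 0.22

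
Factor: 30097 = 30097^1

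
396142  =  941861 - 545719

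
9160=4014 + 5146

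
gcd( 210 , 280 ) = 70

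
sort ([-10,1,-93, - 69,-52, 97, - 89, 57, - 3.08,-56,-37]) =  [ - 93,-89,-69, - 56, - 52,- 37, - 10, - 3.08, 1,57,  97]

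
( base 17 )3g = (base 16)43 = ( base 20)37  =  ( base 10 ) 67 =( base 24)2j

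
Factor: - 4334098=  - 2^1* 79^1*27431^1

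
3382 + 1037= 4419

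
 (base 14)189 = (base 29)AR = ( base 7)632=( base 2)100111101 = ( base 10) 317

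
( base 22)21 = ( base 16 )2d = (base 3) 1200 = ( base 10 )45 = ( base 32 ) 1D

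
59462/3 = 19820 + 2/3 = 19820.67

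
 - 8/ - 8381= 8/8381  =  0.00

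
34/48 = 17/24 = 0.71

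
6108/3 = 2036 = 2036.00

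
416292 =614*678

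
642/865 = 642/865  =  0.74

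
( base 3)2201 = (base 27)2j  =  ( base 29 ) 2F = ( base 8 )111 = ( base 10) 73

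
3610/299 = 12 + 22/299 = 12.07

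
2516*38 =95608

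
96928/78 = 1242 + 2/3 = 1242.67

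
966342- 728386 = 237956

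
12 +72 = 84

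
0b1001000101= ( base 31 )IN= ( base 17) 203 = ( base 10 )581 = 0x245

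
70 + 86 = 156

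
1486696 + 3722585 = 5209281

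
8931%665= 286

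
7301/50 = 146 + 1/50=146.02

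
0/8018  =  0 =0.00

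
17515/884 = 17515/884=19.81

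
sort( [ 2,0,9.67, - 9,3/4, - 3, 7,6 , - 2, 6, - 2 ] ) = [ -9,- 3, - 2, - 2, 0, 3/4,2, 6,  6,7, 9.67]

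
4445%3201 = 1244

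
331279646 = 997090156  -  665810510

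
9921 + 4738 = 14659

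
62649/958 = 65 + 379/958 = 65.40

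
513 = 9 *57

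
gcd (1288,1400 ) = 56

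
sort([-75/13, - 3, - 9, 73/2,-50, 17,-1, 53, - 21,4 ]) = [ - 50, - 21,- 9, - 75/13, - 3,- 1,4, 17, 73/2,53 ] 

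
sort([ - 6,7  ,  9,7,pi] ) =[ - 6,  pi, 7, 7 , 9 ] 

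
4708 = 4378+330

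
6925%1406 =1301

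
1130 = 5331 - 4201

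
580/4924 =145/1231 = 0.12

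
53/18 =2  +  17/18 = 2.94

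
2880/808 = 3 + 57/101 = 3.56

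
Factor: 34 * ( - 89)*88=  - 266288= - 2^4*11^1*17^1*89^1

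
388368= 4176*93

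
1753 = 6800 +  - 5047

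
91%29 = 4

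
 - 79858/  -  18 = 39929/9 = 4436.56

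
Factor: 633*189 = 119637 =3^4*7^1*211^1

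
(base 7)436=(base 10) 223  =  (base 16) DF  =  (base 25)8n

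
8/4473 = 8/4473 = 0.00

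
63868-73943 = -10075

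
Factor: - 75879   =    -  3^2*8431^1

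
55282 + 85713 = 140995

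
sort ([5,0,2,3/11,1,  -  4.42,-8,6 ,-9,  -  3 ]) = [-9 , - 8, -4.42,- 3,0,3/11,1, 2, 5,6]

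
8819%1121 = 972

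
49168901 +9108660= 58277561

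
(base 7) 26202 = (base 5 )210320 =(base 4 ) 1230300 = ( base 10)6960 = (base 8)15460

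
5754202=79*72838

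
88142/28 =3147 + 13/14 =3147.93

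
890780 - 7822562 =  - 6931782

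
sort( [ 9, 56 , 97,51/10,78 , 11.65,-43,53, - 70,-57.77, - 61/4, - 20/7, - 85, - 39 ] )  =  [ - 85, - 70, - 57.77,-43, - 39, - 61/4, - 20/7,51/10,9,11.65,53 , 56,78,97 ]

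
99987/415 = 240 +387/415 = 240.93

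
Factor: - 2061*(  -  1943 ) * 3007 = 3^2*29^1*31^1*67^1*97^1*229^1 = 12041600661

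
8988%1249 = 245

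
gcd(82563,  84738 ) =87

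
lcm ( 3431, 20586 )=20586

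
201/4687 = 201/4687 = 0.04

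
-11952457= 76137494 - 88089951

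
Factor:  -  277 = - 277^1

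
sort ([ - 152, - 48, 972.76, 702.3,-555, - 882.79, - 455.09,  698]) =[-882.79,  -  555, - 455.09 , - 152, - 48,698, 702.3,972.76 ] 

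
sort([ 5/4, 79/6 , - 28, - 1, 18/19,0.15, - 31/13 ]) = [ - 28 , - 31/13, - 1,0.15, 18/19,5/4,79/6]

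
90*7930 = 713700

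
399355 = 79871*5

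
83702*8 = 669616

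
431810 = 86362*5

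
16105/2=16105/2 = 8052.50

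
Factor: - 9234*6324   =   - 58395816=   - 2^3*3^6*17^1*19^1*31^1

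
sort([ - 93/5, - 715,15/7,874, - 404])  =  [ - 715, - 404, - 93/5, 15/7, 874 ]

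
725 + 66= 791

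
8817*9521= 83946657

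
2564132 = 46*55742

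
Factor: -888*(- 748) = 2^5 * 3^1*11^1*17^1 * 37^1 = 664224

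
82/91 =82/91 = 0.90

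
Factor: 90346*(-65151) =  - 2^1*3^3*19^1*127^1*199^1*227^1 = - 5886132246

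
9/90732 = 3/30244 = 0.00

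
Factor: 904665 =3^1*5^1 * 41^1 * 1471^1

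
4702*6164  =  28983128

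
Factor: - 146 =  - 2^1*73^1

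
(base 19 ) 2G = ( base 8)66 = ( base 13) 42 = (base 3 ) 2000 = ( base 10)54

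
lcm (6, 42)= 42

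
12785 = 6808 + 5977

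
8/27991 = 8/27991 = 0.00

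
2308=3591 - 1283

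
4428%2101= 226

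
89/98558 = 89/98558= 0.00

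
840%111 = 63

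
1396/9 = 1396/9 = 155.11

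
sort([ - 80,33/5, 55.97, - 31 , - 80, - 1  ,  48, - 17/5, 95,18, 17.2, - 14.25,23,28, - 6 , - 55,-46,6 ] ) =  [ - 80, - 80, - 55, - 46, - 31 , - 14.25, - 6, - 17/5, - 1,6,33/5,  17.2,18,23,  28,48,55.97,95]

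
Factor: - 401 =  -401^1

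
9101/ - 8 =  - 9101/8 = - 1137.62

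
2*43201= 86402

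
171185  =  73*2345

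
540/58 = 270/29 = 9.31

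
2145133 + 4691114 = 6836247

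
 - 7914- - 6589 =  - 1325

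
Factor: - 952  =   - 2^3*7^1*17^1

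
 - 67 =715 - 782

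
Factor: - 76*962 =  - 2^3*13^1*19^1*37^1 = -73112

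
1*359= 359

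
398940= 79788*5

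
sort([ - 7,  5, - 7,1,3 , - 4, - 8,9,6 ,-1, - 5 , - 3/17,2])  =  [ - 8, - 7, - 7, - 5, - 4, - 1,-3/17, 1,2, 3, 5 , 6,9 ] 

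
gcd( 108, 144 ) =36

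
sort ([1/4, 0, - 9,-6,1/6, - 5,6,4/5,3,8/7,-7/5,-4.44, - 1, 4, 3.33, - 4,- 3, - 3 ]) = [  -  9 ,-6,-5, - 4.44, - 4,-3,  -  3 ,-7/5,  -  1,0,1/6, 1/4,4/5, 8/7 , 3, 3.33,4, 6]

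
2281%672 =265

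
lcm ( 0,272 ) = 0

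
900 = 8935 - 8035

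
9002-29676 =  -20674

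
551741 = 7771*71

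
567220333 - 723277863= - 156057530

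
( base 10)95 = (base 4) 1133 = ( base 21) 4B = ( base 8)137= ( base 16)5F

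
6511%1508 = 479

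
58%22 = 14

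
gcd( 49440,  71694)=6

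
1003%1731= 1003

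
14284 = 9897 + 4387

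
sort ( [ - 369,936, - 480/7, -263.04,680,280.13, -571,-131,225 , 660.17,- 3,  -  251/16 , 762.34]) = [ - 571, - 369,  -  263.04, - 131,-480/7,- 251/16,-3 , 225,280.13, 660.17, 680,762.34,936 ] 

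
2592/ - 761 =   -  4 + 452/761 =- 3.41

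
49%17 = 15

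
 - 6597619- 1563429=-8161048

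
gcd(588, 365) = 1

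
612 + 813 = 1425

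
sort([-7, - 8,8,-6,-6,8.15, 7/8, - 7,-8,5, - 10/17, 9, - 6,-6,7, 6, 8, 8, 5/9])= [ - 8, - 8 , - 7, - 7, - 6, - 6,-6, - 6 , - 10/17, 5/9, 7/8,  5, 6, 7, 8, 8,8 , 8.15, 9]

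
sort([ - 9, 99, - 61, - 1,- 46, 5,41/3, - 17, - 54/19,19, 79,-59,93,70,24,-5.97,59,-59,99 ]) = [  -  61, - 59 , - 59, - 46, -17, - 9, - 5.97, - 54/19, - 1, 5, 41/3,19,  24,59 , 70, 79 , 93,  99,99] 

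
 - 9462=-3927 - 5535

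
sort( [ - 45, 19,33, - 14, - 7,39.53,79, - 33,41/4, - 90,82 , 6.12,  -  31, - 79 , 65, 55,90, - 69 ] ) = [ - 90,-79, - 69, - 45,  -  33, - 31, - 14, - 7,6.12,41/4,19, 33,39.53, 55,  65,79,82,90]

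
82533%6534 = 4125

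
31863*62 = 1975506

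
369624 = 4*92406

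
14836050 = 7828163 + 7007887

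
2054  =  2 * 1027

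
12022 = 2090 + 9932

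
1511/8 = 188 + 7/8 = 188.88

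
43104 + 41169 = 84273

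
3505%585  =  580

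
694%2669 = 694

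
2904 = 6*484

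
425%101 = 21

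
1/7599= 1/7599  =  0.00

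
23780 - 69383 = -45603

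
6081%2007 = 60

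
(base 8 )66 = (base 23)28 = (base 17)33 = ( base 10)54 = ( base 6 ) 130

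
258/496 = 129/248 = 0.52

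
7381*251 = 1852631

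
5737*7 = 40159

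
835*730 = 609550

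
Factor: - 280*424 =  -118720 = -2^6 * 5^1*7^1*  53^1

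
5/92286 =5/92286 = 0.00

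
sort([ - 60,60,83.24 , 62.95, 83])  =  [ - 60, 60  ,  62.95, 83,83.24]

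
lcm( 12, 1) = 12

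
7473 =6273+1200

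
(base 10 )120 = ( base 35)3f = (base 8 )170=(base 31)3R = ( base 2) 1111000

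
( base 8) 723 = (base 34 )dp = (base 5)3332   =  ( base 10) 467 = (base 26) HP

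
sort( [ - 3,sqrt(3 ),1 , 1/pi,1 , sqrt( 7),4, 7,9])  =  [  -  3,1/pi, 1, 1,sqrt( 3) , sqrt(7 ),4, 7,9 ] 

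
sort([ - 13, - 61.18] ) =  [ - 61.18, - 13]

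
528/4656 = 11/97 =0.11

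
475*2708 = 1286300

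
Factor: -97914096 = -2^4*3^4*7^1*43^1* 251^1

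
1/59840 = 1/59840 =0.00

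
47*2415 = 113505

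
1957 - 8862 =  - 6905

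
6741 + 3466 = 10207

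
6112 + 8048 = 14160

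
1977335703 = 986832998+990502705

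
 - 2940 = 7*( - 420 ) 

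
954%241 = 231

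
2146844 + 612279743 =614426587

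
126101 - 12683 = 113418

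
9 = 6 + 3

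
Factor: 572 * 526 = 300872 = 2^3  *  11^1*13^1*263^1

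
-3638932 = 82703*(- 44)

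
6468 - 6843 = - 375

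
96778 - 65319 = 31459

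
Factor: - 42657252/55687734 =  - 2^1 * 3^( - 1 )*11^1 * 461^1 * 701^1 * 3093763^( -1) = -7109542/9281289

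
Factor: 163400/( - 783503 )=-200/959 = - 2^3*5^2*7^( - 1)*137^( - 1 )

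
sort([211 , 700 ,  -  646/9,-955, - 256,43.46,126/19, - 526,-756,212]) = [ - 955, - 756,  -  526,-256, - 646/9,126/19, 43.46, 211, 212,700]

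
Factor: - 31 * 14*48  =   - 2^5 * 3^1*7^1 * 31^1 = - 20832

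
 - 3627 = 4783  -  8410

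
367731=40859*9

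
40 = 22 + 18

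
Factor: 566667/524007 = 11^( - 1) * 67^( - 1)*797^1 = 797/737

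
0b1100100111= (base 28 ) 10N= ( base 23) 1c2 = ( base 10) 807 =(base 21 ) 1H9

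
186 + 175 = 361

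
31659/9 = 3517 + 2/3= 3517.67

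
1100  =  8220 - 7120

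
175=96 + 79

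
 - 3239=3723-6962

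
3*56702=170106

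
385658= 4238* 91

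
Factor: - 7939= - 17^1*467^1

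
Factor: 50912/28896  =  37/21 = 3^( - 1)*7^ ( -1 )*37^1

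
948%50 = 48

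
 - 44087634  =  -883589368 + 839501734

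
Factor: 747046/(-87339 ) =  - 2^1*3^(- 1) * 7^( - 1)*199^1*1877^1*4159^( - 1 )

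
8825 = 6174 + 2651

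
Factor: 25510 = 2^1 *5^1*2551^1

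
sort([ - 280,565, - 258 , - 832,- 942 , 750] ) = [ - 942, - 832, - 280,  -  258, 565,750] 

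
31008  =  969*32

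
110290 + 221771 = 332061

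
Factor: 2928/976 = 3 = 3^1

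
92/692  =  23/173  =  0.13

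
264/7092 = 22/591 = 0.04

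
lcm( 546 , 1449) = 37674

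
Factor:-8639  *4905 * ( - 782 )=2^1*3^2*5^1*17^1*23^1*53^1*109^1 * 163^1 = 33136698690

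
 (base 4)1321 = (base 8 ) 171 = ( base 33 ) 3m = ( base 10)121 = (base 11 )100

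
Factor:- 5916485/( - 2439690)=1183297/487938 = 2^( - 1) * 3^ ( - 1)*11^ ( - 1)*37^1 * 7393^( - 1)*31981^1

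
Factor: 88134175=5^2*3525367^1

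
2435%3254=2435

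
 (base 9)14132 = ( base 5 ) 301322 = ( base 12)566b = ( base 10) 9587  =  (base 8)22563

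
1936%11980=1936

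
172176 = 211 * 816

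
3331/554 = 3331/554 = 6.01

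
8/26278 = 4/13139= 0.00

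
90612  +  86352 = 176964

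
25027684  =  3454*7246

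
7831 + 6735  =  14566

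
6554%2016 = 506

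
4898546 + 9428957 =14327503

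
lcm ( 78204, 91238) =547428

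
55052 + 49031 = 104083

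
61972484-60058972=1913512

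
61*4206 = 256566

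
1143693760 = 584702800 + 558990960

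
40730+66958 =107688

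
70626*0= 0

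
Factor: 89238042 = 2^1*3^2 * 1483^1 * 3343^1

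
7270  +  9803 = 17073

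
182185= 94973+87212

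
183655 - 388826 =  - 205171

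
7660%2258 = 886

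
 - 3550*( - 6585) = 23376750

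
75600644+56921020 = 132521664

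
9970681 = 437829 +9532852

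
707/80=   707/80 = 8.84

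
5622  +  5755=11377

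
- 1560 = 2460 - 4020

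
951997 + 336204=1288201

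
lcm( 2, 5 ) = 10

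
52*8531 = 443612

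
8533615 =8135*1049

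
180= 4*45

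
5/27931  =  5/27931 =0.00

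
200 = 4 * 50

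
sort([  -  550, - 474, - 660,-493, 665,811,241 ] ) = [ - 660, - 550 , - 493 , - 474, 241,  665,811]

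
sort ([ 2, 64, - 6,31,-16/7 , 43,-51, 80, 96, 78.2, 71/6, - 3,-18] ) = [-51,-18, - 6,  -  3, - 16/7,  2, 71/6, 31 , 43,64,78.2,80, 96 ]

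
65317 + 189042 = 254359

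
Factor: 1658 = 2^1 *829^1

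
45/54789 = 15/18263 = 0.00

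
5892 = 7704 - 1812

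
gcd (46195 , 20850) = 5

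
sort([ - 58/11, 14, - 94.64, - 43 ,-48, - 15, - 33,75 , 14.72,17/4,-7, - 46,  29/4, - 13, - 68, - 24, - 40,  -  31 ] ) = [ - 94.64, - 68, - 48 , - 46, - 43, - 40,-33, - 31, - 24, - 15, - 13, - 7 , - 58/11 , 17/4,29/4,14,14.72,  75 ]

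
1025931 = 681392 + 344539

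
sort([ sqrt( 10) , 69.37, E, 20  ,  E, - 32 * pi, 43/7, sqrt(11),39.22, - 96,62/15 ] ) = [- 32 * pi, - 96, E, E , sqrt( 10), sqrt(11), 62/15,  43/7, 20,39.22, 69.37] 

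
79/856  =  79/856=0.09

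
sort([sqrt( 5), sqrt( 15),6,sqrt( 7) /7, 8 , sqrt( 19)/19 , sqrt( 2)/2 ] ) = [ sqrt( 19)/19,sqrt( 7 )/7,sqrt( 2) /2,sqrt( 5) , sqrt( 15), 6,8] 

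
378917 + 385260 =764177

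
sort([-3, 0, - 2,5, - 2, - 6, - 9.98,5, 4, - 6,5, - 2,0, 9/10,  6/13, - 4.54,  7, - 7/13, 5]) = [ - 9.98 , - 6, - 6, - 4.54,-3,-2, - 2, - 2, - 7/13,0,0,6/13,9/10,4, 5,5,5,5,  7]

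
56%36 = 20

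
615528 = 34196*18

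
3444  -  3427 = 17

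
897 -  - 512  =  1409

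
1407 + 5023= 6430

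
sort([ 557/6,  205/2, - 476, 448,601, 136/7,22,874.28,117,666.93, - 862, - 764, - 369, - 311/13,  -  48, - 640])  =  [ - 862, - 764,- 640, - 476, - 369,-48, - 311/13,136/7,22,557/6 , 205/2,117 , 448,601,666.93,874.28]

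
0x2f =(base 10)47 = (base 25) 1M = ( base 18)2b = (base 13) 38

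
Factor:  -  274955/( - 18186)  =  635/42 = 2^(-1 )*3^( - 1 )*5^1*7^( - 1 )*127^1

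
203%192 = 11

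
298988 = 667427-368439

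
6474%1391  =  910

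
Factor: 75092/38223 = 2^2*3^( - 2) * 31^( - 1) * 137^( - 1)*18773^1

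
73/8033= 73/8033  =  0.01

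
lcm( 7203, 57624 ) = 57624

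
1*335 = 335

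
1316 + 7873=9189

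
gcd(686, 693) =7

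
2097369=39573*53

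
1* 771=771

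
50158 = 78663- 28505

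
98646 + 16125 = 114771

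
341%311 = 30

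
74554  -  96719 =-22165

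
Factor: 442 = 2^1*13^1*17^1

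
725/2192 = 725/2192 = 0.33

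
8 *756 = 6048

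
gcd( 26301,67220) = 1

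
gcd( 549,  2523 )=3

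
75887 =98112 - 22225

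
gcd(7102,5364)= 2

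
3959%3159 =800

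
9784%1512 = 712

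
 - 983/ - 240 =983/240 = 4.10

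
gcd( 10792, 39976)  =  152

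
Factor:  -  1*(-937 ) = 937  =  937^1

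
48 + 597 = 645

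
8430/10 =843 = 843.00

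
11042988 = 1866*5918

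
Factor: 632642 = 2^1*316321^1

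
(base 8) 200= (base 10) 128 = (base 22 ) 5i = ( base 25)53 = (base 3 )11202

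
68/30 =2 + 4/15 = 2.27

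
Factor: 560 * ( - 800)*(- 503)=225344000 = 2^9 * 5^3*7^1 * 503^1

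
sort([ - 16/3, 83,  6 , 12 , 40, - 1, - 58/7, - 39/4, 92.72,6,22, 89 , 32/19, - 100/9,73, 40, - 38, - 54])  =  [ - 54, - 38, - 100/9, - 39/4, - 58/7, - 16/3 , - 1, 32/19,6,6,12,22, 40,40,73,83,89,92.72]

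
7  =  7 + 0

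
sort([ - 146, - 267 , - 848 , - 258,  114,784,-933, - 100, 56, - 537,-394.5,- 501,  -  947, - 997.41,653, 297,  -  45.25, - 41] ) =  [ - 997.41, - 947,  -  933,-848,-537,-501,-394.5 ,  -  267, - 258,-146, - 100, - 45.25,-41,56 , 114, 297, 653, 784] 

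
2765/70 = 79/2 = 39.50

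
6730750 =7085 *950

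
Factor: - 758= -2^1*379^1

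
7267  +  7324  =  14591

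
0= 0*(- 259)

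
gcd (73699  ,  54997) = 1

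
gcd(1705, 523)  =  1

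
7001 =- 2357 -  - 9358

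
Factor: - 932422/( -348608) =2^( - 5 )*13^( - 1 )* 41^1*83^1*137^1*419^ ( - 1 ) = 466211/174304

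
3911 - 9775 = -5864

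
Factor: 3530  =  2^1*5^1*353^1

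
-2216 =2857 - 5073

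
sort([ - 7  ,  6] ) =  [ - 7,6] 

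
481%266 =215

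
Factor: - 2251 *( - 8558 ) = 19264058= 2^1*11^1*389^1*2251^1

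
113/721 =113/721 = 0.16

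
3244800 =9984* 325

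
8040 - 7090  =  950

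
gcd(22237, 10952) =37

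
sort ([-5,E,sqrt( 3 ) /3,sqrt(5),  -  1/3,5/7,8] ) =[ - 5, -1/3,sqrt (3) /3,5/7, sqrt(5), E,  8] 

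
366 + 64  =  430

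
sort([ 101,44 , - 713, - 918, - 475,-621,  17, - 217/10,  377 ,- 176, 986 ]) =[ - 918,-713, - 621, - 475, - 176,- 217/10, 17,44, 101,377,  986] 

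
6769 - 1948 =4821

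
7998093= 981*8153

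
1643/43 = 38+9/43  =  38.21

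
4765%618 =439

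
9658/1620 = 5+779/810 = 5.96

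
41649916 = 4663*8932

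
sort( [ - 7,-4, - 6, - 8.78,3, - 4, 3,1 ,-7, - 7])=[ - 8.78, - 7, - 7, - 7, - 6 , - 4, -4, 1,3, 3]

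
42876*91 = 3901716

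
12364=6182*2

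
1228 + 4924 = 6152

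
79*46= 3634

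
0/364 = 0=0.00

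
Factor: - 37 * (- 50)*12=22200 = 2^3*3^1* 5^2*37^1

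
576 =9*64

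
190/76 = 2 + 1/2 = 2.50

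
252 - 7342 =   -  7090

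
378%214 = 164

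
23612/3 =23612/3 = 7870.67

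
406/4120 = 203/2060=0.10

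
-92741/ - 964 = 96 + 197/964 = 96.20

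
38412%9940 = 8592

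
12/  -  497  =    -  1 + 485/497 = - 0.02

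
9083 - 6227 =2856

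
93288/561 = 166 + 54/187 = 166.29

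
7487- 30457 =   -  22970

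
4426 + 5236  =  9662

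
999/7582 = 999/7582  =  0.13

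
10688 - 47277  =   - 36589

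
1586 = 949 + 637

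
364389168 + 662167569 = 1026556737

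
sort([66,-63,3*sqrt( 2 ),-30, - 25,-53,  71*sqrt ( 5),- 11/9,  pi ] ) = [-63, -53, -30 , - 25, - 11/9,pi , 3*sqrt ( 2 ), 66,71*sqrt(5)]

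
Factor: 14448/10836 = 4/3 = 2^2*3^(-1) 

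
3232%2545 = 687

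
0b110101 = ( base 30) 1n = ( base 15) 38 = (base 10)53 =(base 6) 125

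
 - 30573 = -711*43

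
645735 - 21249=624486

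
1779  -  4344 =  - 2565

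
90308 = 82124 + 8184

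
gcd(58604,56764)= 92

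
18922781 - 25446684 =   -  6523903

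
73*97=7081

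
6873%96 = 57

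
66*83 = 5478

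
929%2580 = 929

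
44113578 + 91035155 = 135148733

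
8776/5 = 8776/5 = 1755.20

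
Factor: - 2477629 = - 7^1*11^1*23^1*1399^1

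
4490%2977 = 1513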